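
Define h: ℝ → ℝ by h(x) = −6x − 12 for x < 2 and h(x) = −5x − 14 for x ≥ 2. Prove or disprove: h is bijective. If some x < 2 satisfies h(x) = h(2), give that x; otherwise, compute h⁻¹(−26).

Both pieces are strictly decreasing (slopes −6 and −5), so each is injective on its own interval.
The left piece maps (−∞, 2) onto (−24, ∞); the right piece maps [2, ∞) onto (−∞, −24].
Since −24 = −24, the images partition ℝ: h is injective and surjective, hence bijective.
Because the two images are disjoint, no x < 2 has h(x) = h(2), so we compute h⁻¹(−26): −26 lies in (−∞, −24], so solve −5x − 14 = −26: x = (−26 + 14)/(−5) = 12/5.

12/5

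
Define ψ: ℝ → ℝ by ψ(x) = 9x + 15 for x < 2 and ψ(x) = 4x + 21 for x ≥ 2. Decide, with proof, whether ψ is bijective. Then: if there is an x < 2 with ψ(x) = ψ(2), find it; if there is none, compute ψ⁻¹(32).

14/9

Both pieces are strictly increasing (slopes 9 and 4), so each is injective on its own interval.
The left piece maps (−∞, 2) onto (−∞, 33); the right piece maps [2, ∞) onto [29, ∞).
These images overlap. In particular ψ(2) = 29 (right piece), and solving 9x + 15 = 29 on the left piece gives x = 14/9 < 2.
So ψ(14/9) = ψ(2) with 14/9 ≠ 2, and ψ is not injective, hence not bijective. This x = 14/9 is the requested value below 2.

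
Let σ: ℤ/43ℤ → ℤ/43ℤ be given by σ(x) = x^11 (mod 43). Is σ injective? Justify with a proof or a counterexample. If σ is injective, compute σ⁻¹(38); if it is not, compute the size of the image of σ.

25

Since 43 is prime, the nonzero elements of ℤ/43ℤ form a cyclic group of order 42.
As gcd(11, 42) = 1, raising to the 11th power is a bijection on this group: if s^11 ≡ t^11 then (st^{−1})^11 = 1, and the only element of order dividing gcd(11, 42) = 1 is 1, so s = t.
With σ(0) = 0 this makes σ injective on all of ℤ/43ℤ, hence bijective (finite equal-size domain and codomain). In particular σ is injective.
Since σ is injective, we find the preimage of 38. The inverse of x ↦ x^11 on (ℤ/43ℤ)^× is x ↦ x^23, because 11·23 = 253 = 6·42 + 1 ≡ 1 (mod 42) and x^{42} = 1 for x ≠ 0 (Fermat). So σ⁻¹(38) = 38^23 mod 43.
Repeated squaring mod 43: 38^1 ≡ 38, 38^2 ≡ 38² = 1444 ≡ 25, 38^4 ≡ 25² = 625 ≡ 23, 38^8 ≡ 23² = 529 ≡ 13, 38^16 ≡ 13² = 169 ≡ 40. Since 23 = 16 + 4 + 2 + 1, 38^23 ≡ 40·23·25·38: 40·23 = 920 ≡ 17, then 17·25 = 425 ≡ 38, then 38·38 = 1444 ≡ 25. So 38^23 ≡ 25 (mod 43).
Hence σ⁻¹(38) = 25.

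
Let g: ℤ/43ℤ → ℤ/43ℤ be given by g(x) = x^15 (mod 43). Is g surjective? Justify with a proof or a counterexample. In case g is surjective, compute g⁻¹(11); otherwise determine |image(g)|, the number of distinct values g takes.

15

g(1) = 1^15 = 1.
g(6): Repeated squaring mod 43: 6^1 ≡ 6, 6^2 ≡ 6² = 36, 6^4 ≡ 36² = 1296 ≡ 6, 6^8 ≡ 6² = 36. Since 15 = 8 + 4 + 2 + 1, 6^15 ≡ 36·6·36·6: 36·6 = 216 ≡ 1, then 1·36 = 36, then 36·6 = 216 ≡ 1. So 6^15 ≡ 1 (mod 43).
So g(1) = g(6) = 1 while 1 ≠ 6, therefore g is not injective.
A non-injective map from the 43-element set ℤ/43ℤ to itself takes at most 42 distinct values, so it cannot be surjective. Hence g is not surjective.
Since g is not surjective, we determine |image(g)|. Computing x^15 mod 43 for each x (by repeated squaring, reducing mod 43 at every step), the values g(0), g(1), …, g(42) are: 0, 1, 2, 22, 4, 8, 1, 42, 8, 11, 16, 11, 2, 35, 41, 4, 16, 16, 22, 39, 32, 21, 22, 11, 4, 21, 27, 27, 39, 2, 8, 41, 32, 27, 32, 35, 1, 42, 35, 39, 21, 41, 42.
The distinct values are {0, 1, 2, 4, 8, 11, 16, 21, 22, 27, 32, 35, 39, 41, 42}; there are 15 of them.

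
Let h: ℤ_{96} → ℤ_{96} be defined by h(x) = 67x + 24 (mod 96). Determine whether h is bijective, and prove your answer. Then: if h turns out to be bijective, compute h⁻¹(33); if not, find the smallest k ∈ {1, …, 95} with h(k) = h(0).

3

By definition, h is injective if h(x_1) = h(x_2) implies x_1 = x_2.
If h(x_1) = h(x_2), then 67x_1 ≡ 67x_2 (mod 96). Because gcd(67, 96) = 1, we may cancel 67 to get x_1 ≡ x_2 (mod 96).
We now compute 67⁻¹ mod 96 explicitly. Euclid's algorithm: 96 = 1·67 + 29, 67 = 2·29 + 9, 29 = 3·9 + 2, 9 = 4·2 + 1; back-substituting gives 1 = 43·67 − 30·96, so 67⁻¹ ≡ 43 (mod 96).
Then y ↦ 43(y − 24) is a two-sided inverse to h, so every y ∈ ℤ_{96} has a preimage.
Therefore h is bijective.
Since h is bijective, we compute h⁻¹(33): solve 67x + 24 ≡ 33 (mod 96), i.e. 67x ≡ 9 (mod 96).
Multiplying by 67⁻¹ = 43 gives x ≡ 43·9 = 387 = 4·96 + 3 ≡ 3 (mod 96).
Check: h(3) = 67·3 + 24 = 225 = 2·96 + 33 ≡ 33 (mod 96).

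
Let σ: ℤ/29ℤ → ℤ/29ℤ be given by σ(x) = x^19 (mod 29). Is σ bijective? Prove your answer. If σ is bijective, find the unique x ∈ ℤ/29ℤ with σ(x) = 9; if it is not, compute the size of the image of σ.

Since 29 is prime, the nonzero elements of ℤ/29ℤ form a cyclic group of order 28.
As gcd(19, 28) = 1, raising to the 19th power is a bijection on this group: if s^19 ≡ t^19 then (st^{−1})^19 = 1, and the only element of order dividing gcd(19, 28) = 1 is 1, so s = t.
With σ(0) = 0 this makes σ injective on all of ℤ/29ℤ, hence bijective (finite equal-size domain and codomain). In particular σ is bijective.
Since σ is bijective, we find the preimage of 9. The inverse of x ↦ x^19 on (ℤ/29ℤ)^× is x ↦ x^3, because 19·3 = 57 = 2·28 + 1 ≡ 1 (mod 28) and x^{28} = 1 for x ≠ 0 (Fermat). So σ⁻¹(9) = 9^3 mod 29.
Repeated squaring mod 29: 9^1 ≡ 9, 9^2 ≡ 9² = 81 ≡ 23. Since 3 = 2 + 1, 9^3 ≡ 23·9: 23·9 = 207 ≡ 4. So 9^3 ≡ 4 (mod 29).
Hence σ⁻¹(9) = 4.

4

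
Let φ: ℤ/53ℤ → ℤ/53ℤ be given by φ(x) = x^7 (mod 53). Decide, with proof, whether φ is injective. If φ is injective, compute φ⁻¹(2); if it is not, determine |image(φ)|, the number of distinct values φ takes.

Since 53 is prime, the nonzero elements of ℤ/53ℤ form a cyclic group of order 52.
As gcd(7, 52) = 1, raising to the 7th power is a bijection on this group: if u^7 ≡ v^7 then (uv^{−1})^7 = 1, and the only element of order dividing gcd(7, 52) = 1 is 1, so u = v.
With φ(0) = 0 this makes φ injective on all of ℤ/53ℤ, hence bijective (finite equal-size domain and codomain). In particular φ is injective.
Since φ is injective, we find the preimage of 2. The inverse of x ↦ x^7 on (ℤ/53ℤ)^× is x ↦ x^15, because 7·15 = 105 = 2·52 + 1 ≡ 1 (mod 52) and x^{52} = 1 for x ≠ 0 (Fermat). So φ⁻¹(2) = 2^15 mod 53.
Repeated squaring mod 53: 2^1 ≡ 2, 2^2 ≡ 2² = 4, 2^4 ≡ 4² = 16, 2^8 ≡ 16² = 256 ≡ 44. Since 15 = 8 + 4 + 2 + 1, 2^15 ≡ 44·16·4·2: 44·16 = 704 ≡ 15, then 15·4 = 60 ≡ 7, then 7·2 = 14. So 2^15 ≡ 14 (mod 53).
Hence φ⁻¹(2) = 14.

14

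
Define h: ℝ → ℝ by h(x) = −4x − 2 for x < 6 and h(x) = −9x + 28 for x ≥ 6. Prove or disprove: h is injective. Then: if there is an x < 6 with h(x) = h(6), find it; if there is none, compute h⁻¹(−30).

Both pieces are strictly decreasing (slopes −4 and −9), so each is injective on its own interval.
The left piece maps (−∞, 6) onto (−26, ∞); the right piece maps [6, ∞) onto (−∞, −26].
These images are disjoint, so no value is attained by both pieces. So h is injective.
Because the two images are disjoint, no x < 6 has h(x) = h(6), so we compute h⁻¹(−30): −30 lies in (−∞, −26], so solve −9x + 28 = −30: x = (−30 − 28)/(−9) = 58/9.

58/9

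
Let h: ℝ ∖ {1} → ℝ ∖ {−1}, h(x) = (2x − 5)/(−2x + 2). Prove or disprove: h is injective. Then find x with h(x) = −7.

3/4

Suppose h(u) = h(v). Cross-multiplying: (2u − 5)(−2v + 2) = (2v − 5)(−2u + 2).
Expanding both sides and cancelling the symmetric terms leaves −6·(u − v) = 0. Since −6 ≠ 0, u = v. Hence h is injective.
Solving h(x) = −7: cross-multiplying gives 2x − 5 = −7(−2x + 2), which rearranges to −12x = −9, so x = 3/4.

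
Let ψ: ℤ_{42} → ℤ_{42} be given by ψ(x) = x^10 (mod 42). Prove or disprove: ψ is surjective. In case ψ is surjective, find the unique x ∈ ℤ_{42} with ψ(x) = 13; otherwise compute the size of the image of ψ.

ψ(4): Repeated squaring mod 42: 4^1 ≡ 4, 4^2 ≡ 4² = 16, 4^4 ≡ 16² = 256 ≡ 4, 4^8 ≡ 4² = 16. Since 10 = 8 + 2, 4^10 ≡ 16·16: 16·16 = 256 ≡ 4. So 4^10 ≡ 4 (mod 42).
ψ(10): Repeated squaring mod 42: 10^1 ≡ 10, 10^2 ≡ 10² = 100 ≡ 16, 10^4 ≡ 16² = 256 ≡ 4, 10^8 ≡ 4² = 16. Since 10 = 8 + 2, 10^10 ≡ 16·16: 16·16 = 256 ≡ 4. So 10^10 ≡ 4 (mod 42).
So ψ(4) = ψ(10) = 4 while 4 ≠ 10, so ψ is not injective.
A non-injective map from the 42-element set ℤ_{42} to itself takes at most 41 distinct values, so it cannot be surjective. Hence ψ is not surjective.
Since ψ is not surjective, we determine |image(ψ)|. Computing x^10 mod 42 for each x (by repeated squaring, reducing mod 42 at every step), the values ψ(0), ψ(1), …, ψ(41) are: 0, 1, 16, 39, 4, 37, 36, 7, 22, 9, 4, 25, 30, 1, 28, 15, 16, 25, 18, 37, 22, 21, 22, 37, 18, 25, 16, 15, 28, 1, 30, 25, 4, 9, 22, 7, 36, 37, 4, 39, 16, 1.
The distinct values are {0, 1, 4, 7, 9, 15, 16, 18, 21, 22, 25, 28, 30, 36, 37, 39}; there are 16 of them.

16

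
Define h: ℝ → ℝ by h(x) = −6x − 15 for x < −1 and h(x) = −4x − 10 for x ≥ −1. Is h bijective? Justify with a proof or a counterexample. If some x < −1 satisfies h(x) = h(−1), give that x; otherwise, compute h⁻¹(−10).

Both pieces are strictly decreasing (slopes −6 and −4), so each is injective on its own interval.
The left piece maps (−∞, −1) onto (−9, ∞); the right piece maps [−1, ∞) onto (−∞, −6].
These images overlap. In particular h(−1) = −6 (right piece), and solving −6x − 15 = −6 on the left piece gives x = −3/2 < −1.
So h(−3/2) = h(−1) with −3/2 ≠ −1, and h is not injective, hence not bijective. This x = −3/2 is the requested value below −1.

-3/2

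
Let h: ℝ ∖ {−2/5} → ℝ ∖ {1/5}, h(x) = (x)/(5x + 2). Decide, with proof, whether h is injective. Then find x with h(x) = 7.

Suppose h(a) = h(b). Cross-multiplying: (a)(5b + 2) = (b)(5a + 2).
Expanding both sides and cancelling the symmetric terms leaves 2·(a − b) = 0. Since 2 ≠ 0, a = b. Thus h is injective.
Solving h(x) = 7: cross-multiplying gives x = 7(5x + 2), which rearranges to −34x = 14, so x = −7/17.

-7/17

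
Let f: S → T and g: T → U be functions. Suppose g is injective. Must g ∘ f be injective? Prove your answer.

not injective

No. Take S = {1, 2}, T = U = {1, 2, 3, 4}, f(1) = f(2) = 1, and g = identity (injective).
Then (g ∘ f)(1) = (g ∘ f)(2) = 1 with 1 ≠ 2, so g ∘ f is not injective.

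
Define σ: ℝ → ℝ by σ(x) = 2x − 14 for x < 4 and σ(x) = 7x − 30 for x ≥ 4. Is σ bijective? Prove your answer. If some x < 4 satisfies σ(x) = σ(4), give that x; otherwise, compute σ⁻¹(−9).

5/2

Both pieces are strictly increasing (slopes 2 and 7), so each is injective on its own interval.
The left piece maps (−∞, 4) onto (−∞, −6); the right piece maps [4, ∞) onto [−2, ∞).
The images leave a gap (−6 has no preimage), so σ is not surjective, hence not bijective.
Because the two images are disjoint, no x < 4 has σ(x) = σ(4), so we compute σ⁻¹(−9): −9 lies in (−∞, −6), so solve 2x − 14 = −9: x = (−9 + 14)/2 = 5/2.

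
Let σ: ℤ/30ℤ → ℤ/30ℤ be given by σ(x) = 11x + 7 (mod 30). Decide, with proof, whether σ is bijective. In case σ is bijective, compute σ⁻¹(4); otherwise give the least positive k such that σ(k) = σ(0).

27

Recall: σ is injective when σ(x_1) = σ(x_2) forces x_1 = x_2.
If σ(x_1) = σ(x_2), then 11x_1 ≡ 11x_2 (mod 30). Because gcd(11, 30) = 1, we may cancel 11 to get x_1 ≡ x_2 (mod 30).
We now compute 11⁻¹ mod 30 explicitly. Euclid's algorithm: 30 = 2·11 + 8, 11 = 1·8 + 3, 8 = 2·3 + 2, 3 = 1·2 + 1; back-substituting gives 1 = 11·11 − 4·30, so 11⁻¹ ≡ 11 (mod 30).
Then y ↦ 11(y − 7) is a two-sided inverse to σ, so every y ∈ ℤ/30ℤ has a preimage.
Thus σ is bijective.
Since σ is bijective, we compute σ⁻¹(4): solve 11x + 7 ≡ 4 (mod 30), i.e. 11x ≡ 27 (mod 30).
Multiplying by 11⁻¹ = 11 gives x ≡ 11·27 = 297 = 9·30 + 27 ≡ 27 (mod 30).
Check: σ(27) = 11·27 + 7 = 304 = 10·30 + 4 ≡ 4 (mod 30).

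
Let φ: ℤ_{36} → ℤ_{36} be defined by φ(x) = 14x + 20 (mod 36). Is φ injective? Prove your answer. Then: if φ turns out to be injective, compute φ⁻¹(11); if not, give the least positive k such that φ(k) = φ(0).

18

Recall: φ is injective when φ(a) = φ(b) forces a = b.
We have gcd(14, 36) = 2 > 1. Taking a = 0 and b = 18: φ(0) = 20 and φ(18) = 14·18 + 20 = 272 ≡ 20 (mod 36).
So φ(0) = φ(18) while 0 ≠ 18, hence φ is not injective.
Since φ is not injective, we find the least positive k with φ(k) = φ(0): this means 14k ≡ 0 (mod 36), i.e. 36 ∣ 14k. Since gcd(14, 36) = 2, dividing through by 2 this holds exactly when 18 ∣ 7k, and as gcd(7, 18) = 1, exactly when 18 ∣ k.
The smallest positive such k is 18.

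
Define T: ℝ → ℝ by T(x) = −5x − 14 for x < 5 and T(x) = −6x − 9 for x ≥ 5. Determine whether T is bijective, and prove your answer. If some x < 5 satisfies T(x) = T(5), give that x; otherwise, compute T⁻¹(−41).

16/3

Both pieces are strictly decreasing (slopes −5 and −6), so each is injective on its own interval.
The left piece maps (−∞, 5) onto (−39, ∞); the right piece maps [5, ∞) onto (−∞, −39].
Since −39 = −39, the images partition ℝ: T is injective and surjective, hence bijective.
Because the two images are disjoint, no x < 5 has T(x) = T(5), so we compute T⁻¹(−41): −41 lies in (−∞, −39], so solve −6x − 9 = −41: x = (−41 + 9)/(−6) = 16/3.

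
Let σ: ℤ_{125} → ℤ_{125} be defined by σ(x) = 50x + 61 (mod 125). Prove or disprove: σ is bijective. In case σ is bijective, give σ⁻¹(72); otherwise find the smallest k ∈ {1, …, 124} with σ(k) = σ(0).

Recall: injectivity means: for all x_1, x_2 in the domain, σ(x_1) = σ(x_2) implies x_1 = x_2.
We have gcd(50, 125) = 25 > 1. Taking x_1 = 0 and x_2 = 5: σ(0) = 61 and σ(5) = 50·5 + 61 = 311 ≡ 61 (mod 125).
So σ(0) = σ(5) while 0 ≠ 5, so σ is not injective, hence not bijective.
Since σ is not bijective, we find the least positive k with σ(k) = σ(0): this means 50k ≡ 0 (mod 125), i.e. 125 ∣ 50k. Since gcd(50, 125) = 25, dividing through by 25 this holds exactly when 5 ∣ 2k, and as gcd(2, 5) = 1, exactly when 5 ∣ k.
The smallest positive such k is 5.

5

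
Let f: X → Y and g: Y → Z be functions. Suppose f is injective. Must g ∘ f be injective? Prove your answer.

not injective

No. Take X = Y = Z = {0, 1}, f = identity (injective), and g(x) = 0 for every x.
Then (g ∘ f)(0) = 0 = (g ∘ f)(1) with 0 ≠ 1, so g ∘ f is not injective.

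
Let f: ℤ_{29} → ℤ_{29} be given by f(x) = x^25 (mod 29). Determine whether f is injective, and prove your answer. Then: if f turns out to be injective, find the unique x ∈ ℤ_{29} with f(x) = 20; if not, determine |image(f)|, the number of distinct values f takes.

Since 29 is prime, the nonzero elements of ℤ_{29} form a cyclic group of order 28.
As gcd(25, 28) = 1, raising to the 25th power is a bijection on this group: if a^25 ≡ b^25 then (ab^{−1})^25 = 1, and the only element of order dividing gcd(25, 28) = 1 is 1, so a = b.
With f(0) = 0 this makes f injective on all of ℤ_{29}, hence bijective (finite equal-size domain and codomain). In particular f is injective.
Since f is injective, we find the preimage of 20. The inverse of x ↦ x^25 on (ℤ_{29})^× is x ↦ x^9, because 25·9 = 225 = 8·28 + 1 ≡ 1 (mod 28) and x^{28} = 1 for x ≠ 0 (Fermat). So f⁻¹(20) = 20^9 mod 29.
Repeated squaring mod 29: 20^1 ≡ 20, 20^2 ≡ 20² = 400 ≡ 23, 20^4 ≡ 23² = 529 ≡ 7, 20^8 ≡ 7² = 49 ≡ 20. Since 9 = 8 + 1, 20^9 ≡ 20·20: 20·20 = 400 ≡ 23. So 20^9 ≡ 23 (mod 29).
Hence f⁻¹(20) = 23.

23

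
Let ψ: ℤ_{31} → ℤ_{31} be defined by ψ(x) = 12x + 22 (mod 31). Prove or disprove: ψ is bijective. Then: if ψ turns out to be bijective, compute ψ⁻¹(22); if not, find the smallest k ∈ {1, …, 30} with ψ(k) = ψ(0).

Suppose ψ(u) = ψ(v) in ℤ_{31}. Then 12u + 22 ≡ 12v + 22 (mod 31), so 12(u − v) ≡ 0 (mod 31).
Since gcd(12, 31) = 1, 12 is invertible modulo 31, therefore u − v ≡ 0 (mod 31), i.e. u = v.
We now compute 12⁻¹ mod 31 explicitly. Euclid's algorithm: 31 = 2·12 + 7, 12 = 1·7 + 5, 7 = 1·5 + 2, 5 = 2·2 + 1; back-substituting gives 1 = 13·12 − 5·31, so 12⁻¹ ≡ 13 (mod 31).
Then y ↦ 13(y − 22) is a two-sided inverse to ψ, so every y ∈ ℤ_{31} has a preimage.
Thus ψ is bijective.
Since ψ is bijective, we find ψ⁻¹(22): we need 12x ≡ 22 − 22 ≡ 0 (mod 31). Using 12⁻¹ = 13: x ≡ 13·0 = 0, so x = 0.
Check: ψ(0) = 12·0 + 22 = 22 ≡ 22 (mod 31).

0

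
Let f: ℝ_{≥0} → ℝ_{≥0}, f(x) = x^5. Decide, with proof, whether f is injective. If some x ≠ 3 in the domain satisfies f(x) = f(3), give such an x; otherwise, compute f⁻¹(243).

3

On ℝ_{≥0}, x ↦ x^5 is strictly increasing, so f(u) = f(v) forces u = v. So f is injective.
Since x ↦ x^5 is strictly increasing on ℝ_{≥0}, it is injective there, so no x ≠ 3 in the domain has f(x) = f(3). We therefore compute f⁻¹(243) = 243^{1/5} = 3 (indeed 3^5 = 243).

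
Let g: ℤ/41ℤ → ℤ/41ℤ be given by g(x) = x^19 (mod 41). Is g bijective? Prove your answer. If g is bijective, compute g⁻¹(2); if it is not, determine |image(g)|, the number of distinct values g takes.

Since 41 is prime, the nonzero elements of ℤ/41ℤ form a cyclic group of order 40.
As gcd(19, 40) = 1, raising to the 19th power is a bijection on this group: if s^19 ≡ t^19 then (st^{−1})^19 = 1, and the only element of order dividing gcd(19, 40) = 1 is 1, so s = t.
With g(0) = 0 this makes g injective on all of ℤ/41ℤ, hence bijective (finite equal-size domain and codomain). In particular g is bijective.
Since g is bijective, we find the preimage of 2. The inverse of x ↦ x^19 on (ℤ/41ℤ)^× is x ↦ x^19, because 19·19 = 361 = 9·40 + 1 ≡ 1 (mod 40) and x^{40} = 1 for x ≠ 0 (Fermat). So g⁻¹(2) = 2^19 mod 41.
Repeated squaring mod 41: 2^1 ≡ 2, 2^2 ≡ 2² = 4, 2^4 ≡ 4² = 16, 2^8 ≡ 16² = 256 ≡ 10, 2^16 ≡ 10² = 100 ≡ 18. Since 19 = 16 + 2 + 1, 2^19 ≡ 18·4·2: 18·4 = 72 ≡ 31, then 31·2 = 62 ≡ 21. So 2^19 ≡ 21 (mod 41).
Hence g⁻¹(2) = 21.

21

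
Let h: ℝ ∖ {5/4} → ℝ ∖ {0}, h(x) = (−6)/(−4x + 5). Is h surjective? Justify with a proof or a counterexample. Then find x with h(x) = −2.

1/2

For any y ≠ 0, solving y(−4x + 5) = −6 for x gives a well-defined x ≠ 5/4. So h is surjective.
Solving h(x) = −2: cross-multiplying gives −6 = −2(−4x + 5), which rearranges to −8x = −4, so x = 1/2.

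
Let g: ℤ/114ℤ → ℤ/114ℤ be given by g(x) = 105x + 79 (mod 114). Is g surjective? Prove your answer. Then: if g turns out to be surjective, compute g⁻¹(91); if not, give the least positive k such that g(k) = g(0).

Since gcd(105, 114) = 3, we have 105x ≡ 0 (mod 3) for all x, so g(x) ≡ 1 (mod 3).
But 0 ≢ 1 (mod 3), so 0 ∈ ℤ/114ℤ has no preimage. Thus g is not surjective.
Since g is not surjective, we find the least positive k with g(k) = g(0): this means 105k ≡ 0 (mod 114), i.e. 114 ∣ 105k. Since gcd(105, 114) = 3, dividing through by 3 this holds exactly when 38 ∣ 35k, and as gcd(35, 38) = 1, exactly when 38 ∣ k.
The smallest positive such k is 38.

38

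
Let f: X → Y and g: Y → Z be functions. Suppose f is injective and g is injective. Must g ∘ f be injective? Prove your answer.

injective

Suppose (g ∘ f)(s) = (g ∘ f)(t), i.e. g(f(s)) = g(f(t)).
Since g is injective, f(s) = f(t). Since f is injective, s = t. Hence g ∘ f is injective.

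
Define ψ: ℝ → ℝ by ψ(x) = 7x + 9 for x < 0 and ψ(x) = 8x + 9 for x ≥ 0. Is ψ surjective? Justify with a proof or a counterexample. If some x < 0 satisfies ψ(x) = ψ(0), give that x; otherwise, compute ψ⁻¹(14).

5/8

Both pieces are strictly increasing (slopes 7 and 8), so each is injective on its own interval.
The left piece maps (−∞, 0) onto (−∞, 9); the right piece maps [0, ∞) onto [9, ∞).
These images together cover ℝ, so ψ is surjective.
Because the two images are disjoint, no x < 0 has ψ(x) = ψ(0), so we compute ψ⁻¹(14): 14 lies in [9, ∞), so solve 8x + 9 = 14: x = (14 − 9)/8 = 5/8.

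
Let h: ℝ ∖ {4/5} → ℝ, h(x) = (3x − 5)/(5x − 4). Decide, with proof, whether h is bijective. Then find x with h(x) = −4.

If h(x) = 3/5, cross-multiplying gives 5(3x − 5) = 3(5x − 4), which simplifies to −25 = −12 — false.  So 3/5 has no preimage and h is not surjective.
Thus h is not bijective.
Solving h(x) = −4: cross-multiplying gives 3x − 5 = −4(5x − 4), which rearranges to 23x = 21, so x = 21/23.

21/23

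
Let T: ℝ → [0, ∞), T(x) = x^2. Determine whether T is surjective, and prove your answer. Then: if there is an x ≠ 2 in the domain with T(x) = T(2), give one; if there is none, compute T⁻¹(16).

-2

For any y ∈ [0, ∞), x = y^{1/2} ∈ ℝ satisfies x^2 = y, so T is surjective.
For the follow-up, such an x exists: taking x = −2 ∈ ℝ gives T(−2) = 4 = T(2) with −2 ≠ 2.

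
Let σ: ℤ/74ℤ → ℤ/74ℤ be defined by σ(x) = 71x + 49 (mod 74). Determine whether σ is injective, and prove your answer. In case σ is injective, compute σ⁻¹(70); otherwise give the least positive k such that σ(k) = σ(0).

Recall: σ is injective if σ(x_1) = σ(x_2) implies x_1 = x_2.
If σ(x_1) = σ(x_2), then 71x_1 ≡ 71x_2 (mod 74). Because gcd(71, 74) = 1, we may cancel 71 to get x_1 ≡ x_2 (mod 74).
Hence σ is injective.
We now compute 71⁻¹ mod 74 explicitly. Euclid's algorithm: 74 = 1·71 + 3, 71 = 23·3 + 2, 3 = 1·2 + 1; back-substituting gives 1 = 49·71 − 47·74, so 71⁻¹ ≡ 49 (mod 74).
Since σ is injective, we find σ⁻¹(70): we need 71x ≡ 70 − 49 ≡ 21 (mod 74). Using 71⁻¹ = 49: x ≡ 49·21 = 1029 = 13·74 + 67, so x = 67.
Check: σ(67) = 71·67 + 49 = 4806 = 64·74 + 70 ≡ 70 (mod 74).

67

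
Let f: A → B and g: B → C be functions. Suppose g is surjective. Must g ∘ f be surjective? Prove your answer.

not surjective

No. Take A = {1}, B = C = {1, 2, 3, 4}, f(1) = 1, and g = identity (surjective).
Then (g ∘ f)(1) = 1, and 4 ∈ C has no preimage under g ∘ f, so g ∘ f is not surjective.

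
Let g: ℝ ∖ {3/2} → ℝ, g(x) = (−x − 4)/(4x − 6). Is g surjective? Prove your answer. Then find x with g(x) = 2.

8/9

If g(x) = −1/4, cross-multiplying gives 4(−x − 4) = −1(4x − 6), which simplifies to −16 = 6 — false.  So −1/4 has no preimage and g is not surjective.
Solving g(x) = 2: cross-multiplying gives −x − 4 = 2(4x − 6), which rearranges to −9x = −8, so x = 8/9.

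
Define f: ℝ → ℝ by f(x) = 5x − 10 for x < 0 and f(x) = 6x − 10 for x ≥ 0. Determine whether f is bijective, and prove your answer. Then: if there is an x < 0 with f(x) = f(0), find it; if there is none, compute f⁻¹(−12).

-2/5

Both pieces are strictly increasing (slopes 5 and 6), so each is injective on its own interval.
The left piece maps (−∞, 0) onto (−∞, −10); the right piece maps [0, ∞) onto [−10, ∞).
Since −10 = −10, the images partition ℝ: f is injective and surjective, hence bijective.
Because the two images are disjoint, no x < 0 has f(x) = f(0), so we compute f⁻¹(−12): −12 lies in (−∞, −10), so solve 5x − 10 = −12: x = (−12 + 10)/5 = −2/5.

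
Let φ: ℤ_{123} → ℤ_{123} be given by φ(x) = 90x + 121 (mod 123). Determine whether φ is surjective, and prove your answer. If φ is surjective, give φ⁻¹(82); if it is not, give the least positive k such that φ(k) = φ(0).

41

Since gcd(90, 123) = 3, we have 90x ≡ 0 (mod 3) for all x, so φ(x) ≡ 1 (mod 3).
But 0 ≢ 1 (mod 3), so 0 ∈ ℤ_{123} has no preimage. Therefore φ is not surjective.
Since φ is not surjective, we find the least positive k with φ(k) = φ(0): this means 90k ≡ 0 (mod 123), i.e. 123 ∣ 90k. Since gcd(90, 123) = 3, dividing through by 3 this holds exactly when 41 ∣ 30k, and as gcd(30, 41) = 1, exactly when 41 ∣ k.
The smallest positive such k is 41.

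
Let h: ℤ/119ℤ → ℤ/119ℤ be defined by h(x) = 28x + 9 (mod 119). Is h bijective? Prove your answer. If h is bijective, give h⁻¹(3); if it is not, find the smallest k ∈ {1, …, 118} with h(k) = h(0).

We have gcd(28, 119) = 7 > 1. Taking a = 0 and b = 17: h(0) = 9 and h(17) = 28·17 + 9 = 485 ≡ 9 (mod 119).
So h(0) = h(17) while 0 ≠ 17, so h is not injective, hence not bijective.
Since h is not bijective, we find the least positive k with h(k) = h(0): this means 28k ≡ 0 (mod 119), i.e. 119 ∣ 28k. Since gcd(28, 119) = 7, dividing through by 7 this holds exactly when 17 ∣ 4k, and as gcd(4, 17) = 1, exactly when 17 ∣ k.
The smallest positive such k is 17.

17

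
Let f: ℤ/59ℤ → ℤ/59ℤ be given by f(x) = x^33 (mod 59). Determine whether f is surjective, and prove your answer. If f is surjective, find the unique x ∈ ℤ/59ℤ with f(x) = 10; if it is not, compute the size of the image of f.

Since 59 is prime, the nonzero elements of ℤ/59ℤ form a cyclic group of order 58.
As gcd(33, 58) = 1, raising to the 33rd power is a bijection on this group: if a^33 ≡ b^33 then (ab^{−1})^33 = 1, and the only element of order dividing gcd(33, 58) = 1 is 1, so a = b.
With f(0) = 0 this makes f injective on all of ℤ/59ℤ, hence bijective (finite equal-size domain and codomain). In particular f is surjective.
Since f is surjective, we find the preimage of 10. The inverse of x ↦ x^33 on (ℤ/59ℤ)^× is x ↦ x^51, because 33·51 = 1683 = 29·58 + 1 ≡ 1 (mod 58) and x^{58} = 1 for x ≠ 0 (Fermat). So f⁻¹(10) = 10^51 mod 59.
Repeated squaring mod 59: 10^1 ≡ 10, 10^2 ≡ 10² = 100 ≡ 41, 10^4 ≡ 41² = 1681 ≡ 29, 10^8 ≡ 29² = 841 ≡ 15, 10^16 ≡ 15² = 225 ≡ 48, 10^32 ≡ 48² = 2304 ≡ 3. Since 51 = 32 + 16 + 2 + 1, 10^51 ≡ 3·48·41·10: 3·48 = 144 ≡ 26, then 26·41 = 1066 ≡ 4, then 4·10 = 40. So 10^51 ≡ 40 (mod 59).
Hence f⁻¹(10) = 40.

40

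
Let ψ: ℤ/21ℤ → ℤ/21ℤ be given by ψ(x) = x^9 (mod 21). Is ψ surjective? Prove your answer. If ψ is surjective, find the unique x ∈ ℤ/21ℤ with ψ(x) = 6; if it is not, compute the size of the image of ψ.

9

ψ(1) = 1^9 = 1.
ψ(4): Repeated squaring mod 21: 4^1 ≡ 4, 4^2 ≡ 4² = 16, 4^4 ≡ 16² = 256 ≡ 4, 4^8 ≡ 4² = 16. Since 9 = 8 + 1, 4^9 ≡ 16·4: 16·4 = 64 ≡ 1. So 4^9 ≡ 1 (mod 21).
So ψ(1) = ψ(4) = 1 while 1 ≠ 4, so ψ is not injective.
A non-injective map from the 21-element set ℤ/21ℤ to itself takes at most 20 distinct values, so it cannot be surjective. So ψ is not surjective.
Since ψ is not surjective, we determine |image(ψ)|. Computing x^9 mod 21 for each x (by repeated squaring, reducing mod 21 at every step), the values ψ(0), ψ(1), …, ψ(20) are: 0, 1, 8, 6, 1, 20, 6, 7, 8, 15, 13, 8, 6, 13, 14, 15, 1, 20, 15, 13, 20.
The distinct values are {0, 1, 6, 7, 8, 13, 14, 15, 20}; there are 9 of them.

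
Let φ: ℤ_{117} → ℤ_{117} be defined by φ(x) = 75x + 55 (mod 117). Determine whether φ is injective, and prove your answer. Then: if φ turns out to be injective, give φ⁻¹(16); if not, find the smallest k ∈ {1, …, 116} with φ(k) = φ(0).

We have gcd(75, 117) = 3 > 1. Taking x_1 = 0 and x_2 = 39: φ(0) = 55 and φ(39) = 75·39 + 55 = 2980 ≡ 55 (mod 117).
So φ(0) = φ(39) while 0 ≠ 39, thus φ is not injective.
Since φ is not injective, we find the least positive k with φ(k) = φ(0): this means 75k ≡ 0 (mod 117), i.e. 117 ∣ 75k. Since gcd(75, 117) = 3, dividing through by 3 this holds exactly when 39 ∣ 25k, and as gcd(25, 39) = 1, exactly when 39 ∣ k.
The smallest positive such k is 39.

39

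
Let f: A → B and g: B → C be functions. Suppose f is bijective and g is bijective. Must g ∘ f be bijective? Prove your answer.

bijective

Injectivity: if g(f(a)) = g(f(b)) then f(a) = f(b) (g injective) so a = b (f injective).
Surjectivity: for c ∈ C pick b with g(b) = c, then a with f(a) = b; then (g ∘ f)(a) = c.
So g ∘ f is bijective.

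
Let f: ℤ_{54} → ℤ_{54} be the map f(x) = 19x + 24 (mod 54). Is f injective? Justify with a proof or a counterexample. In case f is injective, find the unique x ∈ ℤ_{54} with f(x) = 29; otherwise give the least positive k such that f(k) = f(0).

23

Recall that f is injective if f(u) = f(v) implies u = v.
Suppose f(u) = f(v) in ℤ_{54}. Then 19u + 24 ≡ 19v + 24 (mod 54), so 19(u − v) ≡ 0 (mod 54).
Since gcd(19, 54) = 1, 19 is invertible modulo 54, therefore u − v ≡ 0 (mod 54), i.e. u = v.
Hence f is injective.
We now compute 19⁻¹ mod 54 explicitly. Euclid's algorithm: 54 = 2·19 + 16, 19 = 1·16 + 3, 16 = 5·3 + 1; back-substituting gives 1 = 37·19 − 13·54, so 19⁻¹ ≡ 37 (mod 54).
Since f is injective, we compute f⁻¹(29): solve 19x + 24 ≡ 29 (mod 54), i.e. 19x ≡ 5 (mod 54).
Multiplying by 19⁻¹ = 37 gives x ≡ 37·5 = 185 = 3·54 + 23 ≡ 23 (mod 54).
Check: f(23) = 19·23 + 24 = 461 = 8·54 + 29 ≡ 29 (mod 54).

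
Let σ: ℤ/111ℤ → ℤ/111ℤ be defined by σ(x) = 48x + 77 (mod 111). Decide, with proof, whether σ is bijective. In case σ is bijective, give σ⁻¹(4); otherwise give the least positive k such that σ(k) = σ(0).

37

Recall that σ is injective if σ(a) = σ(b) implies a = b.
We have gcd(48, 111) = 3 > 1. Taking a = 0 and b = 37: σ(0) = 77 and σ(37) = 48·37 + 77 = 1853 ≡ 77 (mod 111).
So σ(0) = σ(37) while 0 ≠ 37, hence σ is not injective, hence not bijective.
Since σ is not bijective, we find the least positive k with σ(k) = σ(0): this means 48k ≡ 0 (mod 111), i.e. 111 ∣ 48k. Since gcd(48, 111) = 3, dividing through by 3 this holds exactly when 37 ∣ 16k, and as gcd(16, 37) = 1, exactly when 37 ∣ k.
The smallest positive such k is 37.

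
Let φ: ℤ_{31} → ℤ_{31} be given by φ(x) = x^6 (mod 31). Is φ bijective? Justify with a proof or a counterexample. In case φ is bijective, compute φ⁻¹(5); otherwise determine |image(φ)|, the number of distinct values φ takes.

6

φ(1) = 1^6 = 1.
φ(5): Repeated squaring mod 31: 5^1 ≡ 5, 5^2 ≡ 5² = 25, 5^4 ≡ 25² = 625 ≡ 5. Since 6 = 4 + 2, 5^6 ≡ 5·25: 5·25 = 125 ≡ 1. So 5^6 ≡ 1 (mod 31).
So φ(1) = φ(5) = 1 while 1 ≠ 5, thus φ is not injective, hence not bijective.
Since φ is not bijective, we determine |image(φ)|. Computing x^6 mod 31 for each x (by repeated squaring, reducing mod 31 at every step), the values φ(0), φ(1), …, φ(30) are: 0, 1, 2, 16, 4, 1, 1, 4, 8, 8, 2, 4, 2, 16, 8, 16, 16, 8, 16, 2, 4, 2, 8, 8, 4, 1, 1, 4, 16, 2, 1.
The distinct values are {0, 1, 2, 4, 8, 16}; there are 6 of them.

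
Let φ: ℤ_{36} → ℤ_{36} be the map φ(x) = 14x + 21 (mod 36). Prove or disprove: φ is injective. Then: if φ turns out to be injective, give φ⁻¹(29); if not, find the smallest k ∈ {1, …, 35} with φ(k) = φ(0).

We have gcd(14, 36) = 2 > 1. Taking u = 0 and v = 18: φ(0) = 21 and φ(18) = 14·18 + 21 = 273 ≡ 21 (mod 36).
So φ(0) = φ(18) while 0 ≠ 18, so φ is not injective.
Since φ is not injective, we find the least positive k with φ(k) = φ(0): this means 14k ≡ 0 (mod 36), i.e. 36 ∣ 14k. Since gcd(14, 36) = 2, dividing through by 2 this holds exactly when 18 ∣ 7k, and as gcd(7, 18) = 1, exactly when 18 ∣ k.
The smallest positive such k is 18.

18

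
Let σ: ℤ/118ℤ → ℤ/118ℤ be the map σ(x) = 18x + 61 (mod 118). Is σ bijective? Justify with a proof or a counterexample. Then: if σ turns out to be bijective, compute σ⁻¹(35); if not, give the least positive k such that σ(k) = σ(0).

59

We have gcd(18, 118) = 2 > 1. Taking x_1 = 0 and x_2 = 59: σ(0) = 61 and σ(59) = 18·59 + 61 = 1123 ≡ 61 (mod 118).
So σ(0) = σ(59) while 0 ≠ 59, therefore σ is not injective, hence not bijective.
Since σ is not bijective, we find the least positive k with σ(k) = σ(0): this means 18k ≡ 0 (mod 118), i.e. 118 ∣ 18k. Since gcd(18, 118) = 2, dividing through by 2 this holds exactly when 59 ∣ 9k, and as gcd(9, 59) = 1, exactly when 59 ∣ k.
The smallest positive such k is 59.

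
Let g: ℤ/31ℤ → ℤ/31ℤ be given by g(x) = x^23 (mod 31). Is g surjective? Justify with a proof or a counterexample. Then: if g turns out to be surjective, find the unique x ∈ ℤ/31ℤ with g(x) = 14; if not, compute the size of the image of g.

10

Since 31 is prime, the nonzero elements of ℤ/31ℤ form a cyclic group of order 30.
As gcd(23, 30) = 1, raising to the 23rd power is a bijection on this group: if x_1^23 ≡ x_2^23 then (x_1x_2^{−1})^23 = 1, and the only element of order dividing gcd(23, 30) = 1 is 1, so x_1 = x_2.
With g(0) = 0 this makes g injective on all of ℤ/31ℤ, hence bijective (finite equal-size domain and codomain). In particular g is surjective.
Since g is surjective, we find the preimage of 14. The inverse of x ↦ x^23 on (ℤ/31ℤ)^× is x ↦ x^17, because 23·17 = 391 = 13·30 + 1 ≡ 1 (mod 30) and x^{30} = 1 for x ≠ 0 (Fermat). So g⁻¹(14) = 14^17 mod 31.
Repeated squaring mod 31: 14^1 ≡ 14, 14^2 ≡ 14² = 196 ≡ 10, 14^4 ≡ 10² = 100 ≡ 7, 14^8 ≡ 7² = 49 ≡ 18, 14^16 ≡ 18² = 324 ≡ 14. Since 17 = 16 + 1, 14^17 ≡ 14·14: 14·14 = 196 ≡ 10. So 14^17 ≡ 10 (mod 31).
Hence g⁻¹(14) = 10.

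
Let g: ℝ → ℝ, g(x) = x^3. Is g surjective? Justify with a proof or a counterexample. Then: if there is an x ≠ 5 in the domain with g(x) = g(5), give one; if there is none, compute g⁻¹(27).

3

For any y ∈ ℝ, x = y^{1/3} ∈ ℝ gives g(x) = y, so g is surjective.
Since x ↦ x^3 is strictly increasing on ℝ, it is injective there, so no x ≠ 5 in the domain has g(x) = g(5). We therefore compute g⁻¹(27) = 27^{1/3} = 3 (indeed 3^3 = 27).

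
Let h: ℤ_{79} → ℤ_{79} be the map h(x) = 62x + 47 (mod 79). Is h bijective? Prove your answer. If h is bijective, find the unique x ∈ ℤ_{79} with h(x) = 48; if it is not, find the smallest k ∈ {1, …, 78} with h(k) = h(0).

Suppose h(u) = h(v) in ℤ_{79}. Then 62u + 47 ≡ 62v + 47 (mod 79), so 62(u − v) ≡ 0 (mod 79).
Since gcd(62, 79) = 1, 62 is invertible modulo 79, thus u − v ≡ 0 (mod 79), i.e. u = v.
We now compute 62⁻¹ mod 79 explicitly. Euclid's algorithm: 79 = 1·62 + 17, 62 = 3·17 + 11, 17 = 1·11 + 6, 11 = 1·6 + 5, 6 = 1·5 + 1; back-substituting gives 1 = 65·62 − 51·79, so 62⁻¹ ≡ 65 (mod 79).
Then y ↦ 65(y − 47) is a two-sided inverse to h, so every y ∈ ℤ_{79} has a preimage.
Therefore h is bijective.
Since h is bijective, we find h⁻¹(48): we need 62x ≡ 48 − 47 ≡ 1 (mod 79). Using 62⁻¹ = 65: x ≡ 65·1 = 65, so x = 65.
Check: h(65) = 62·65 + 47 = 4077 = 51·79 + 48 ≡ 48 (mod 79).

65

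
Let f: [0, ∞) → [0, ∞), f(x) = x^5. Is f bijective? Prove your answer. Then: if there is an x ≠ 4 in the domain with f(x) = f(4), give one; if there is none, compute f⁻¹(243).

On [0, ∞), x ↦ x^5 is strictly increasing (injective) and for any y ∈ [0, ∞) the 5th root y^{1/5} lies in [0, ∞) (surjective). So f is bijective.
Since x ↦ x^5 is strictly increasing on [0, ∞), it is injective there, so no x ≠ 4 in the domain has f(x) = f(4). We therefore compute f⁻¹(243) = 243^{1/5} = 3 (indeed 3^5 = 243).

3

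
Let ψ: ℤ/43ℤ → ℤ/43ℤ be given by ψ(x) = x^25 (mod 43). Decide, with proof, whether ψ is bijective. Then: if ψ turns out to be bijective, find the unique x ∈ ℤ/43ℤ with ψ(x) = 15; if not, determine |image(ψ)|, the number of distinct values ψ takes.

17

Since 43 is prime, the nonzero elements of ℤ/43ℤ form a cyclic group of order 42.
As gcd(25, 42) = 1, raising to the 25th power is a bijection on this group: if u^25 ≡ v^25 then (uv^{−1})^25 = 1, and the only element of order dividing gcd(25, 42) = 1 is 1, so u = v.
With ψ(0) = 0 this makes ψ injective on all of ℤ/43ℤ, hence bijective (finite equal-size domain and codomain). In particular ψ is bijective.
Since ψ is bijective, we find the preimage of 15. The inverse of x ↦ x^25 on (ℤ/43ℤ)^× is x ↦ x^37, because 25·37 = 925 = 22·42 + 1 ≡ 1 (mod 42) and x^{42} = 1 for x ≠ 0 (Fermat). So ψ⁻¹(15) = 15^37 mod 43.
Repeated squaring mod 43: 15^1 ≡ 15, 15^2 ≡ 15² = 225 ≡ 10, 15^4 ≡ 10² = 100 ≡ 14, 15^8 ≡ 14² = 196 ≡ 24, 15^16 ≡ 24² = 576 ≡ 17, 15^32 ≡ 17² = 289 ≡ 31. Since 37 = 32 + 4 + 1, 15^37 ≡ 31·14·15: 31·14 = 434 ≡ 4, then 4·15 = 60 ≡ 17. So 15^37 ≡ 17 (mod 43).
Hence ψ⁻¹(15) = 17.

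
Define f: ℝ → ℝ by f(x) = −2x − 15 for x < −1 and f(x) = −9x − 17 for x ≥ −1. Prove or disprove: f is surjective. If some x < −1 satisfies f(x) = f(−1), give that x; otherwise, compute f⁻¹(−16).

Both pieces are strictly decreasing (slopes −2 and −9), so each is injective on its own interval.
The left piece maps (−∞, −1) onto (−13, ∞); the right piece maps [−1, ∞) onto (−∞, −8].
The union (−13, ∞) ∪ (−∞, −8] covers ℝ, so f is surjective.
For the follow-up: the images overlap, so an x < −1 with f(x) = f(−1) exists. f(−1) = −8; solving −2x − 15 = −8 for x < −1 gives x = (−8 + 15)/(−2) = −7/2.

-7/2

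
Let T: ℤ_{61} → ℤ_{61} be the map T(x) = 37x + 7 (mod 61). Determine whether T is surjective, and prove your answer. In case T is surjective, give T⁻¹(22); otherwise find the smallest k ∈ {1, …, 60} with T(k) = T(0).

Recall that T is surjective if every y in the codomain equals T(x) for some x in the domain.
Since gcd(37, 61) = 1, 37 is invertible modulo 61. Euclid's algorithm: 61 = 1·37 + 24, 37 = 1·24 + 13, 24 = 1·13 + 11, 13 = 1·11 + 2, 11 = 5·2 + 1; back-substituting gives 1 = 33·37 − 20·61, so 37⁻¹ ≡ 33 (mod 61).
Then y ↦ 33(y − 7) is a two-sided inverse to T, so every y ∈ ℤ_{61} has a preimage.
Therefore T is surjective.
Since T is surjective, we compute T⁻¹(22): solve 37x + 7 ≡ 22 (mod 61), i.e. 37x ≡ 15 (mod 61).
Multiplying by 37⁻¹ = 33 gives x ≡ 33·15 = 495 = 8·61 + 7 ≡ 7 (mod 61).
Check: T(7) = 37·7 + 7 = 266 = 4·61 + 22 ≡ 22 (mod 61).

7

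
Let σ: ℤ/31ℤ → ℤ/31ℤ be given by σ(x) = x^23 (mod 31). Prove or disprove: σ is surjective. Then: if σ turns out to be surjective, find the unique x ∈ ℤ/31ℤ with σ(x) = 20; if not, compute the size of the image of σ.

28

Since 31 is prime, the nonzero elements of ℤ/31ℤ form a cyclic group of order 30.
As gcd(23, 30) = 1, raising to the 23rd power is a bijection on this group: if a^23 ≡ b^23 then (ab^{−1})^23 = 1, and the only element of order dividing gcd(23, 30) = 1 is 1, so a = b.
With σ(0) = 0 this makes σ injective on all of ℤ/31ℤ, hence bijective (finite equal-size domain and codomain). In particular σ is surjective.
Since σ is surjective, we find the preimage of 20. The inverse of x ↦ x^23 on (ℤ/31ℤ)^× is x ↦ x^17, because 23·17 = 391 = 13·30 + 1 ≡ 1 (mod 30) and x^{30} = 1 for x ≠ 0 (Fermat). So σ⁻¹(20) = 20^17 mod 31.
Repeated squaring mod 31: 20^1 ≡ 20, 20^2 ≡ 20² = 400 ≡ 28, 20^4 ≡ 28² = 784 ≡ 9, 20^8 ≡ 9² = 81 ≡ 19, 20^16 ≡ 19² = 361 ≡ 20. Since 17 = 16 + 1, 20^17 ≡ 20·20: 20·20 = 400 ≡ 28. So 20^17 ≡ 28 (mod 31).
Hence σ⁻¹(20) = 28.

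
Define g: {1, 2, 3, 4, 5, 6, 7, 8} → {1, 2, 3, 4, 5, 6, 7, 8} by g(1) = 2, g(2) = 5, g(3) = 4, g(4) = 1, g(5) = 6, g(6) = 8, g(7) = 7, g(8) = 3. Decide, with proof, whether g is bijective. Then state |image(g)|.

The values 2, 5, 4, 1, 6, 8, 7, 3 are a permutation of {1, 2, 3, 4, 5, 6, 7, 8}: each element appears exactly once.
So g is injective and surjective, hence bijective.
The image of g is {1, 2, 3, 4, 5, 6, 7, 8}, which has 8 elements.

8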